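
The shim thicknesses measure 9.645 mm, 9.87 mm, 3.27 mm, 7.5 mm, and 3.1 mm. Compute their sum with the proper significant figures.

9.645 mm + 9.87 mm + 3.27 mm + 7.5 mm + 3.1 mm = 33.385 mm.
Addition/subtraction keeps the fewest decimal places: 9.645 → 3 decimal places, 9.87 → 2 decimal places, 3.27 → 2 decimal places, 7.5 → 1 decimal place, 3.1 → 1 decimal place; limit is 1.
Rounded to 1 decimal place: 33.4 mm.

33.4 mm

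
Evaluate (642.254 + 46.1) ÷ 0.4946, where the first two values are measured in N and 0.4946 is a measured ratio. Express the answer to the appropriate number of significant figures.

642.254 N + 46.1 N = 688.354 N; the sum is limited to 1 decimal place (4 s.f.).
Carrying full precision, 688.354 ÷ 0.4946 = 1391.73877881… N; 0.4946 has 4 s.f., so the result keeps min(4, 4) = 4 s.f.
Rounded to 4 significant figures: 1392 N.

1392 N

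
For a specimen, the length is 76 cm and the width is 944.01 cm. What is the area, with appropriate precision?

area = 76 cm × 944.01 cm = 71744.76 cm².
76 has 2 significant figures; 944.01 has 5.
Division/multiplication keeps the fewest: 2 significant figures.
Rounded: 7.2 × 10⁴ cm².

7.2 × 10⁴ cm²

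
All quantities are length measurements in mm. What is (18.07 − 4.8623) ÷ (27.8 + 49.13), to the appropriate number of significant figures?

1.72 × 10^-1

18.07 − 4.8623 = 13.2077, limited to 2 d.p. → 4 s.f.; 27.8 + 49.13 = 76.93, limited to 1 d.p. → 3 s.f.
Carrying full precision, 13.2077 ÷ 76.93 = 0.171684648382…; keep min(4, 3) = 3 s.f.
Rounded to 3 significant figures: 1.72 × 10^-1.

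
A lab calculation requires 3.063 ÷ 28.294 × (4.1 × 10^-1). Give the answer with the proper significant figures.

0.044

3.063 ÷ 28.294 × (4.1 × 10^-1) = 0.044385028628…
Multiplication/division keeps the fewest significant figures: 3.063 → 4 s.f., 28.294 → 5 s.f., 4.1 × 10^-1 → 2 s.f.; limit is 2.
Rounded to 2 significant figures: 0.044.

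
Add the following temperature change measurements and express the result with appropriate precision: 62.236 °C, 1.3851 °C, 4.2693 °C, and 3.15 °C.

71.04 °C

62.236 °C + 1.3851 °C + 4.2693 °C + 3.15 °C = 71.0404 °C.
Addition/subtraction keeps the fewest decimal places: 62.236 → 3 decimal places, 1.3851 → 4 decimal places, 4.2693 → 4 decimal places, 3.15 → 2 decimal places; limit is 2.
Rounded to 2 decimal places: 71.04 °C.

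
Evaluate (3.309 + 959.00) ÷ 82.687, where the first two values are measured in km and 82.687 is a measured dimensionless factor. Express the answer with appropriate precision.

3.309 km + 959.00 km = 962.309 km; the sum is limited to 2 decimal places (5 s.f.).
Carrying full precision, 962.309 ÷ 82.687 = 11.6379721117… km; 82.687 has 5 s.f., so the result keeps min(5, 5) = 5 s.f.
Rounded to 5 significant figures: 11.638 km.

11.638 km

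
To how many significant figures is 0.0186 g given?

0.0186: leading zeros are not significant.

3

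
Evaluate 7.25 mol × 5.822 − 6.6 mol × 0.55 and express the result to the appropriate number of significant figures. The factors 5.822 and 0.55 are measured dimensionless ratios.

7.25 × 5.822 = 42.2095 → 42.2 mol (3 s.f., last digit at the 10^-1 place).
6.6 × 0.55 = 3.63 → 3.6 mol (2 s.f., last digit at the 10^-1 place).
Difference: 38.5795 mol; keep the coarser place, 10^-1.
Result: 38.6 mol.

38.6 mol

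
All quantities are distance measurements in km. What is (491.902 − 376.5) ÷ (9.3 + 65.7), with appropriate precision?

1.54

491.902 − 376.5 = 115.402, limited to 1 d.p. → 4 s.f.; 9.3 + 65.7 = 75.0, limited to 1 d.p. → 3 s.f.
Carrying full precision, 115.402 ÷ 75.0 = 1.53869333333…; keep min(4, 3) = 3 s.f.
Rounded to 3 significant figures: 1.54.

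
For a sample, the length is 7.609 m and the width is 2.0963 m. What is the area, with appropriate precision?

15.95 m²

area = 7.609 m × 2.0963 m = 15.9507467 m².
7.609 has 4 significant figures; 2.0963 has 5.
Division/multiplication keeps the fewest: 4 significant figures.
Rounded: 15.95 m².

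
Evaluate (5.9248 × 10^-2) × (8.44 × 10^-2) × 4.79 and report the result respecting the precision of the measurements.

(5.9248 × 10^-2) × (8.44 × 10^-2) × 4.79 = 0.023952544448
Multiplication/division keeps the fewest significant figures: 5.9248 × 10^-2 → 5 s.f., 8.44 × 10^-2 → 3 s.f., 4.79 → 3 s.f.; limit is 3.
Rounded to 3 significant figures: 0.0240.

0.0240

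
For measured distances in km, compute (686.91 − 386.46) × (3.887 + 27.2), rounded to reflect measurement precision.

686.91 − 386.46 = 300.45, limited to 2 d.p. → 5 s.f.; 3.887 + 27.2 = 31.087, limited to 1 d.p. → 3 s.f.
Carrying full precision, 300.45 × 31.087 = 9340.08915; keep min(5, 3) = 3 s.f.
Rounded to 3 significant figures: 9.34 × 10³ km².

9.34 × 10³ km²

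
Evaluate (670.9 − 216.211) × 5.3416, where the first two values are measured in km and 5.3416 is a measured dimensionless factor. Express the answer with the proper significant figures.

670.9 km − 216.211 km = 454.689 km; the difference is limited to 1 decimal place (4 s.f.).
Carrying full precision, 454.689 × 5.3416 = 2428.7667624 km; 5.3416 has 5 s.f., so the result keeps min(4, 5) = 4 s.f.
Rounded to 4 significant figures: 2429 km.

2429 km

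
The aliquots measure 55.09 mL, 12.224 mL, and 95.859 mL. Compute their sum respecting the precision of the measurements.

55.09 mL + 12.224 mL + 95.859 mL = 163.173 mL.
Addition/subtraction keeps the fewest decimal places: 55.09 → 2 decimal places, 12.224 → 3 decimal places, 95.859 → 3 decimal places; limit is 2.
Rounded to 2 decimal places: 1.6317 × 10^2 mL.

1.6317 × 10^2 mL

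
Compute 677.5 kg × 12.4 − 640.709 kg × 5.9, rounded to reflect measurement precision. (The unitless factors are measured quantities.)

677.5 × 12.4 = 8401 → 8.40 × 10³ kg (3 s.f., last digit at the 10^1 place).
640.709 × 5.9 = 3780.1831 → 3.8 × 10³ kg (2 s.f., last digit at the 10^2 place).
Difference: 4620.8169 kg; keep the coarser place, 10^2.
Result: 4.6 × 10³ kg.

4.6 × 10³ kg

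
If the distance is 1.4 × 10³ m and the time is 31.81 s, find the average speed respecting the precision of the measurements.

average speed = 1.4 × 10³ m ÷ 31.81 s = 44.0113171959… m/s.
1.4 × 10³ has 2 significant figures; 31.81 has 4.
Division/multiplication keeps the fewest: 2 significant figures.
Rounded: 44 m/s.

44 m/s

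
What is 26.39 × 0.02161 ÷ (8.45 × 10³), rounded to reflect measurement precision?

6.75 × 10⁻⁵

26.39 × 0.02161 ÷ (8.45 × 10³) = 0.0000674896923077…
Multiplication/division keeps the fewest significant figures: 26.39 → 4 s.f., 0.02161 → 4 s.f., 8.45 × 10³ → 3 s.f.; limit is 3.
Rounded to 3 significant figures: 6.75 × 10⁻⁵.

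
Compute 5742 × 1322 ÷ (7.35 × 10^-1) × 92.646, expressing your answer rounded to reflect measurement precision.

9.57 × 10^8

5742 × 1322 ÷ (7.35 × 10^-1) × 92.646 = 956828224.359…
Multiplication/division keeps the fewest significant figures: 5742 → 4 s.f., 1322 → 4 s.f., 7.35 × 10^-1 → 3 s.f., 92.646 → 5 s.f.; limit is 3.
Rounded to 3 significant figures: 9.57 × 10^8.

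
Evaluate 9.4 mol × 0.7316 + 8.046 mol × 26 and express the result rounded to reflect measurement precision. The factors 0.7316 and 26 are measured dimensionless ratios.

2.2 × 10² mol

9.4 × 0.7316 = 6.87704 → 6.9 mol (2 s.f., last digit at the 10^-1 place).
8.046 × 26 = 209.196 → 2.1 × 10² mol (2 s.f., last digit at the 10^1 place).
Sum: 216.07304 mol; keep the coarser place, 10^1.
Result: 2.2 × 10² mol.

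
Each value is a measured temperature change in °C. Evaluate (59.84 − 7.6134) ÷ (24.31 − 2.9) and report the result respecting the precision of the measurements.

2.44

59.84 − 7.6134 = 52.2266, limited to 2 d.p. → 4 s.f.; 24.31 − 2.9 = 21.41, limited to 1 d.p. → 3 s.f.
Carrying full precision, 52.2266 ÷ 21.41 = 2.43935544138…; keep min(4, 3) = 3 s.f.
Rounded to 3 significant figures: 2.44.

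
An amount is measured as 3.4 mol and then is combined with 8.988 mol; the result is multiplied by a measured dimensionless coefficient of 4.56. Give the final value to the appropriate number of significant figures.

56.5 mol

3.4 mol + 8.988 mol = 12.388 mol; the sum is limited to 1 decimal place (3 s.f.).
Carrying full precision, 12.388 × 4.56 = 56.48928 mol; 4.56 has 3 s.f., so the result keeps min(3, 3) = 3 s.f.
Rounded to 3 significant figures: 56.5 mol.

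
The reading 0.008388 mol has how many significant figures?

0.008388: leading zeros are not significant.

4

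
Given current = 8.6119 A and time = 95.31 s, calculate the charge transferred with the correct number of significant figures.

charge transferred = 8.6119 A × 95.31 s = 820.800189 C.
8.6119 has 5 significant figures; 95.31 has 4.
Division/multiplication keeps the fewest: 4 significant figures.
Rounded: 820.8 C.

820.8 C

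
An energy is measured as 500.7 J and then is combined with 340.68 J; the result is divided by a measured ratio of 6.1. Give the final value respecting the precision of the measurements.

500.7 J + 340.68 J = 841.38 J; the sum is limited to 1 decimal place (4 s.f.).
Carrying full precision, 841.38 ÷ 6.1 = 137.931147541… J; 6.1 has 2 s.f., so the result keeps min(4, 2) = 2 s.f.
Rounded to 2 significant figures: 1.4 × 10² J.

1.4 × 10² J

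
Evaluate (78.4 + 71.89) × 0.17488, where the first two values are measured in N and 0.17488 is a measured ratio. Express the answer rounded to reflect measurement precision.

26.28 N

78.4 N + 71.89 N = 150.29 N; the sum is limited to 1 decimal place (4 s.f.).
Carrying full precision, 150.29 × 0.17488 = 26.2827152 N; 0.17488 has 5 s.f., so the result keeps min(4, 5) = 4 s.f.
Rounded to 4 significant figures: 26.28 N.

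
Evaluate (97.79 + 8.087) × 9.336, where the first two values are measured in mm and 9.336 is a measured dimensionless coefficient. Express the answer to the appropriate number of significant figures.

97.79 mm + 8.087 mm = 105.877 mm; the sum is limited to 2 decimal places (5 s.f.).
Carrying full precision, 105.877 × 9.336 = 988.467672 mm; 9.336 has 4 s.f., so the result keeps min(5, 4) = 4 s.f.
Rounded to 4 significant figures: 988.5 mm.

988.5 mm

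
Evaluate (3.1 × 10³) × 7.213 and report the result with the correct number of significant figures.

(3.1 × 10³) × 7.213 = 22360.3
Multiplication/division keeps the fewest significant figures: 3.1 × 10³ → 2 s.f., 7.213 → 4 s.f.; limit is 2.
Rounded to 2 significant figures: 2.2 × 10⁴.

2.2 × 10⁴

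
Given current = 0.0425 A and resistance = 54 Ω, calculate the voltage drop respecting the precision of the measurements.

2.3 V

voltage drop = 0.0425 A × 54 Ω = 2.295 V.
0.0425 has 3 significant figures; 54 has 2.
Division/multiplication keeps the fewest: 2 significant figures.
Rounded: 2.3 V.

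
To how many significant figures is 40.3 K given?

40.3: zeros between nonzero digits are significant.

3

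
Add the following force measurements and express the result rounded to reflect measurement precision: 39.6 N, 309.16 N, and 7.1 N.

355.9 N

39.6 N + 309.16 N + 7.1 N = 355.86 N.
Addition/subtraction keeps the fewest decimal places: 39.6 → 1 decimal place, 309.16 → 2 decimal places, 7.1 → 1 decimal place; limit is 1.
Rounded to 1 decimal place: 355.9 N.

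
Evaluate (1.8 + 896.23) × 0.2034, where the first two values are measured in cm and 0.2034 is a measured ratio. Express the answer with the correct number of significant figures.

1.827 × 10² cm

1.8 cm + 896.23 cm = 898.03 cm; the sum is limited to 1 decimal place (4 s.f.).
Carrying full precision, 898.03 × 0.2034 = 182.659302 cm; 0.2034 has 4 s.f., so the result keeps min(4, 4) = 4 s.f.
Rounded to 4 significant figures: 1.827 × 10² cm.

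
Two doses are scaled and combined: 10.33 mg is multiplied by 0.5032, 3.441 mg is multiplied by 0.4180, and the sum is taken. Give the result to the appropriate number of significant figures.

6.636 mg

10.33 × 0.5032 = 5.198056 → 5.198 mg (4 s.f., last digit at the 10^-3 place).
3.441 × 0.4180 = 1.438338 → 1.438 mg (4 s.f., last digit at the 10^-3 place).
Sum: 6.636394 mg; keep the coarser place, 10^-3.
Result: 6.636 mg.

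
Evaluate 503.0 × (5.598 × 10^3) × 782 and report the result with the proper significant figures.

503.0 × (5.598 × 10^3) × 782 = 2.201950908 × 10^9
Multiplication/division keeps the fewest significant figures: 503.0 → 4 s.f., 5.598 × 10^3 → 4 s.f., 782 → 3 s.f.; limit is 3.
Rounded to 3 significant figures: 2.20 × 10^9.

2.20 × 10^9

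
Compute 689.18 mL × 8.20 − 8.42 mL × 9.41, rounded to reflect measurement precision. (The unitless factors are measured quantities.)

689.18 × 8.20 = 5651.276 → 5.65 × 10^3 mL (3 s.f., last digit at the 10^1 place).
8.42 × 9.41 = 79.2322 → 79.2 mL (3 s.f., last digit at the 10^-1 place).
Difference: 5572.0438 mL; keep the coarser place, 10^1.
Result: 5.57 × 10^3 mL.

5.57 × 10^3 mL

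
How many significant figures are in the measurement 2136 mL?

4

2136: every digit is nonzero and significant.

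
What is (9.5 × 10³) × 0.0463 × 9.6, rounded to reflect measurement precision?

4.2 × 10³

(9.5 × 10³) × 0.0463 × 9.6 = 4222.56
Multiplication/division keeps the fewest significant figures: 9.5 × 10³ → 2 s.f., 0.0463 → 3 s.f., 9.6 → 2 s.f.; limit is 2.
Rounded to 2 significant figures: 4.2 × 10³.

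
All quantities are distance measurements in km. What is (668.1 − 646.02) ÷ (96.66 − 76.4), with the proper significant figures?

1.09

668.1 − 646.02 = 22.08, limited to 1 d.p. → 3 s.f.; 96.66 − 76.4 = 20.26, limited to 1 d.p. → 3 s.f.
Carrying full precision, 22.08 ÷ 20.26 = 1.08983218164…; keep min(3, 3) = 3 s.f.
Rounded to 3 significant figures: 1.09.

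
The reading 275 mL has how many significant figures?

3

275: every digit is nonzero and significant.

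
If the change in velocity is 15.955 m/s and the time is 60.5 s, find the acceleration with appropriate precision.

0.264 m/s²

acceleration = 15.955 m/s ÷ 60.5 s = 0.263719008264… m/s².
15.955 has 5 significant figures; 60.5 has 3.
Division/multiplication keeps the fewest: 3 significant figures.
Rounded: 0.264 m/s².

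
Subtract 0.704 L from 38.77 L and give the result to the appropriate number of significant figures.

38.77 L − 0.704 L = 38.066 L.
Addition/subtraction keeps the fewest decimal places: 38.77 → 2 decimal places, 0.704 → 3 decimal places; limit is 2.
Rounded to 2 decimal places: 38.07 L.

38.07 L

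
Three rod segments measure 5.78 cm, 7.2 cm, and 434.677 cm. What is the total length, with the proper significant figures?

447.7 cm

5.78 cm + 7.2 cm + 434.677 cm = 447.657 cm.
Addition/subtraction keeps the fewest decimal places: 5.78 → 2 decimal places, 7.2 → 1 decimal place, 434.677 → 3 decimal places; limit is 1.
Rounded to 1 decimal place: 447.7 cm.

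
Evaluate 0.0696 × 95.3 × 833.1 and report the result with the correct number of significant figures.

0.0696 × 95.3 × 833.1 = 5525.852328
Multiplication/division keeps the fewest significant figures: 0.0696 → 3 s.f., 95.3 → 3 s.f., 833.1 → 4 s.f.; limit is 3.
Rounded to 3 significant figures: 5.53 × 10^3.

5.53 × 10^3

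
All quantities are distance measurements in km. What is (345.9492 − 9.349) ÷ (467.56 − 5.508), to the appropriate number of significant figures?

7.2849 × 10⁻¹

345.9492 − 9.349 = 336.6002, limited to 3 d.p. → 6 s.f.; 467.56 − 5.508 = 462.052, limited to 2 d.p. → 5 s.f.
Carrying full precision, 336.6002 ÷ 462.052 = 0.728489866941…; keep min(6, 5) = 5 s.f.
Rounded to 5 significant figures: 7.2849 × 10⁻¹.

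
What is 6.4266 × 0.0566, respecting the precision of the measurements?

6.4266 × 0.0566 = 0.36374556
Multiplication/division keeps the fewest significant figures: 6.4266 → 5 s.f., 0.0566 → 3 s.f.; limit is 3.
Rounded to 3 significant figures: 0.364.

0.364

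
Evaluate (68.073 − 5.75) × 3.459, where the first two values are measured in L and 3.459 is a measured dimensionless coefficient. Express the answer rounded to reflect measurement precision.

215.6 L

68.073 L − 5.75 L = 62.323 L; the difference is limited to 2 decimal places (4 s.f.).
Carrying full precision, 62.323 × 3.459 = 215.575257 L; 3.459 has 4 s.f., so the result keeps min(4, 4) = 4 s.f.
Rounded to 4 significant figures: 215.6 L.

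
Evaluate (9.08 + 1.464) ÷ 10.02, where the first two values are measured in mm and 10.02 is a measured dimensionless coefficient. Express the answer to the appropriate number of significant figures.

1.052 mm

9.08 mm + 1.464 mm = 10.544 mm; the sum is limited to 2 decimal places (4 s.f.).
Carrying full precision, 10.544 ÷ 10.02 = 1.05229540918… mm; 10.02 has 4 s.f., so the result keeps min(4, 4) = 4 s.f.
Rounded to 4 significant figures: 1.052 mm.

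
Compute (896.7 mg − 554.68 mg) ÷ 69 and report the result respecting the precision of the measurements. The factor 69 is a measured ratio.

5.0 mg

896.7 mg − 554.68 mg = 342.02 mg; the difference is limited to 1 decimal place (4 s.f.).
Carrying full precision, 342.02 ÷ 69 = 4.9568115942… mg; 69 has 2 s.f., so the result keeps min(4, 2) = 2 s.f.
Rounded to 2 significant figures: 5.0 mg.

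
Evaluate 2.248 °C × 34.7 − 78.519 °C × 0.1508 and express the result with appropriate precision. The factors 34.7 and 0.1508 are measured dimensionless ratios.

66.2 °C

2.248 × 34.7 = 78.0056 → 78.0 °C (3 s.f., last digit at the 10^-1 place).
78.519 × 0.1508 = 11.8406652 → 11.84 °C (4 s.f., last digit at the 10^-2 place).
Difference: 66.1649348 °C; keep the coarser place, 10^-1.
Result: 66.2 °C.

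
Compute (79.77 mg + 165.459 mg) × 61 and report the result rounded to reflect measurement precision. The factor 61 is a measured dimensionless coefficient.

79.77 mg + 165.459 mg = 245.229 mg; the sum is limited to 2 decimal places (5 s.f.).
Carrying full precision, 245.229 × 61 = 14958.969 mg; 61 has 2 s.f., so the result keeps min(5, 2) = 2 s.f.
Rounded to 2 significant figures: 1.5 × 10⁴ mg.

1.5 × 10⁴ mg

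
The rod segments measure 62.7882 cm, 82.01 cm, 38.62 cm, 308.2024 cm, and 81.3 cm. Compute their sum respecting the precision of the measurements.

572.9 cm

62.7882 cm + 82.01 cm + 38.62 cm + 308.2024 cm + 81.3 cm = 572.9206 cm.
Addition/subtraction keeps the fewest decimal places: 62.7882 → 4 decimal places, 82.01 → 2 decimal places, 38.62 → 2 decimal places, 308.2024 → 4 decimal places, 81.3 → 1 decimal place; limit is 1.
Rounded to 1 decimal place: 572.9 cm.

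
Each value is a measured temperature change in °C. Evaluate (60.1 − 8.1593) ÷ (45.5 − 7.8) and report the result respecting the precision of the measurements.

1.38

60.1 − 8.1593 = 51.9407, limited to 1 d.p. → 3 s.f.; 45.5 − 7.8 = 37.7, limited to 1 d.p. → 3 s.f.
Carrying full precision, 51.9407 ÷ 37.7 = 1.37773740053…; keep min(3, 3) = 3 s.f.
Rounded to 3 significant figures: 1.38.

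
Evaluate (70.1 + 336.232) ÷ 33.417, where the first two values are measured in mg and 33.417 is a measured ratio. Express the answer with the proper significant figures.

70.1 mg + 336.232 mg = 406.332 mg; the sum is limited to 1 decimal place (4 s.f.).
Carrying full precision, 406.332 ÷ 33.417 = 12.1594398061… mg; 33.417 has 5 s.f., so the result keeps min(4, 5) = 4 s.f.
Rounded to 4 significant figures: 12.16 mg.

12.16 mg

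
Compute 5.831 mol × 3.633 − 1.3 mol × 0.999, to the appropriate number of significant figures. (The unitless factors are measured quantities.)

19.9 mol

5.831 × 3.633 = 21.184023 → 21.18 mol (4 s.f., last digit at the 10^-2 place).
1.3 × 0.999 = 1.2987 → 1.3 mol (2 s.f., last digit at the 10^-1 place).
Difference: 19.885323 mol; keep the coarser place, 10^-1.
Result: 19.9 mol.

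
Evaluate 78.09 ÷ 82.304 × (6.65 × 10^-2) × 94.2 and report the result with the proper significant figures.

5.94

78.09 ÷ 82.304 × (6.65 × 10^-2) × 94.2 = 5.94356516087…
Multiplication/division keeps the fewest significant figures: 78.09 → 4 s.f., 82.304 → 5 s.f., 6.65 × 10^-2 → 3 s.f., 94.2 → 3 s.f.; limit is 3.
Rounded to 3 significant figures: 5.94.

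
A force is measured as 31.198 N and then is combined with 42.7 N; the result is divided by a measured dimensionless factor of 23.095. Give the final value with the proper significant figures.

31.198 N + 42.7 N = 73.898 N; the sum is limited to 1 decimal place (3 s.f.).
Carrying full precision, 73.898 ÷ 23.095 = 3.19974020351… N; 23.095 has 5 s.f., so the result keeps min(3, 5) = 3 s.f.
Rounded to 3 significant figures: 3.20 N.

3.20 N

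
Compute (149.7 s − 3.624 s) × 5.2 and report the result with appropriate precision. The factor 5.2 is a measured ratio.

7.6 × 10² s

149.7 s − 3.624 s = 146.076 s; the difference is limited to 1 decimal place (4 s.f.).
Carrying full precision, 146.076 × 5.2 = 759.5952 s; 5.2 has 2 s.f., so the result keeps min(4, 2) = 2 s.f.
Rounded to 2 significant figures: 7.6 × 10² s.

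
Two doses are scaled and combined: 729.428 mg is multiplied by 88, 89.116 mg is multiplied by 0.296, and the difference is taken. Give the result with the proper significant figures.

729.428 × 88 = 64189.664 → 6.4 × 10⁴ mg (2 s.f., last digit at the 10^3 place).
89.116 × 0.296 = 26.378336 → 26.4 mg (3 s.f., last digit at the 10^-1 place).
Difference: 64163.285664 mg; keep the coarser place, 10^3.
Result: 6.4 × 10⁴ mg.

6.4 × 10⁴ mg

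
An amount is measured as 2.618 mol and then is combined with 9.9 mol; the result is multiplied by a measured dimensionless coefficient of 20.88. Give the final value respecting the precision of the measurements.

261 mol

2.618 mol + 9.9 mol = 12.518 mol; the sum is limited to 1 decimal place (3 s.f.).
Carrying full precision, 12.518 × 20.88 = 261.37584 mol; 20.88 has 4 s.f., so the result keeps min(3, 4) = 3 s.f.
Rounded to 3 significant figures: 261 mol.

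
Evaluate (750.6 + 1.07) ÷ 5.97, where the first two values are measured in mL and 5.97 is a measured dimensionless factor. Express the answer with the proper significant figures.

750.6 mL + 1.07 mL = 751.67 mL; the sum is limited to 1 decimal place (4 s.f.).
Carrying full precision, 751.67 ÷ 5.97 = 125.907872697… mL; 5.97 has 3 s.f., so the result keeps min(4, 3) = 3 s.f.
Rounded to 3 significant figures: 126 mL.

126 mL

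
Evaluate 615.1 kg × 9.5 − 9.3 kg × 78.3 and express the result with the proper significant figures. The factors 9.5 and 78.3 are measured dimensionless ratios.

5.1 × 10^3 kg

615.1 × 9.5 = 5843.45 → 5.8 × 10^3 kg (2 s.f., last digit at the 10^2 place).
9.3 × 78.3 = 728.19 → 7.3 × 10^2 kg (2 s.f., last digit at the 10^1 place).
Difference: 5115.26 kg; keep the coarser place, 10^2.
Result: 5.1 × 10^3 kg.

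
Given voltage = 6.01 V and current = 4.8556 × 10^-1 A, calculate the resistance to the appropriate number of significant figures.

resistance = 6.01 V ÷ 4.8556 × 10^-1 A = 12.3774610759… Ω.
6.01 has 3 significant figures; 4.8556 × 10^-1 has 5.
Division/multiplication keeps the fewest: 3 significant figures.
Rounded: 12.4 Ω.

12.4 Ω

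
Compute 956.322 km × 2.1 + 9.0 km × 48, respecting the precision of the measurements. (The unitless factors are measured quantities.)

2.4 × 10^3 km

956.322 × 2.1 = 2008.2762 → 2.0 × 10^3 km (2 s.f., last digit at the 10^2 place).
9.0 × 48 = 432 → 4.3 × 10^2 km (2 s.f., last digit at the 10^1 place).
Sum: 2440.2762 km; keep the coarser place, 10^2.
Result: 2.4 × 10^3 km.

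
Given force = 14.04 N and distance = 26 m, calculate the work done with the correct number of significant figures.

work done = 14.04 N × 26 m = 365.04 J.
14.04 has 4 significant figures; 26 has 2.
Division/multiplication keeps the fewest: 2 significant figures.
Rounded: 3.7 × 10² J.

3.7 × 10² J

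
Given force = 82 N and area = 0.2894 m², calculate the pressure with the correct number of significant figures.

pressure = 82 N ÷ 0.2894 m² = 283.344851417… Pa.
82 has 2 significant figures; 0.2894 has 4.
Division/multiplication keeps the fewest: 2 significant figures.
Rounded: 2.8 × 10^2 Pa.

2.8 × 10^2 Pa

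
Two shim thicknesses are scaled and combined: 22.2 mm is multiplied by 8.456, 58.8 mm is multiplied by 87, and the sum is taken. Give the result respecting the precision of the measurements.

5.3 × 10^3 mm

22.2 × 8.456 = 187.7232 → 188 mm (3 s.f., last digit at the 10^0 place).
58.8 × 87 = 5115.6 → 5.1 × 10^3 mm (2 s.f., last digit at the 10^2 place).
Sum: 5303.3232 mm; keep the coarser place, 10^2.
Result: 5.3 × 10^3 mm.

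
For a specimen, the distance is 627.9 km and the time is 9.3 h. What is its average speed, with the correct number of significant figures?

68 km/h

average speed = 627.9 km ÷ 9.3 h = 67.5161290323… km/h.
627.9 has 4 significant figures; 9.3 has 2.
Division/multiplication keeps the fewest: 2 significant figures.
Rounded: 68 km/h.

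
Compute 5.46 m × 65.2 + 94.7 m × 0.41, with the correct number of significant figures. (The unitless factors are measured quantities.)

5.46 × 65.2 = 355.992 → 356 m (3 s.f., last digit at the 10^0 place).
94.7 × 0.41 = 38.827 → 39 m (2 s.f., last digit at the 10^0 place).
Sum: 394.819 m; keep the coarser place, 10^0.
Result: 395 m.

395 m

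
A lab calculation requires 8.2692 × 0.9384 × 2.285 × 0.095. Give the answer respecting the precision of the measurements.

1.7

8.2692 × 0.9384 × 2.285 × 0.095 = 1.68446233606…
Multiplication/division keeps the fewest significant figures: 8.2692 → 5 s.f., 0.9384 → 4 s.f., 2.285 → 4 s.f., 0.095 → 2 s.f.; limit is 2.
Rounded to 2 significant figures: 1.7.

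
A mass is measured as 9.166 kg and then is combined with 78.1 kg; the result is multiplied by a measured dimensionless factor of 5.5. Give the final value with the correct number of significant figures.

4.8 × 10^2 kg

9.166 kg + 78.1 kg = 87.266 kg; the sum is limited to 1 decimal place (3 s.f.).
Carrying full precision, 87.266 × 5.5 = 479.963 kg; 5.5 has 2 s.f., so the result keeps min(3, 2) = 2 s.f.
Rounded to 2 significant figures: 4.8 × 10^2 kg.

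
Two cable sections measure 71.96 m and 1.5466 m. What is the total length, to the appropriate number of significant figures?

73.51 m

71.96 m + 1.5466 m = 73.5066 m.
Addition/subtraction keeps the fewest decimal places: 71.96 → 2 decimal places, 1.5466 → 4 decimal places; limit is 2.
Rounded to 2 decimal places: 73.51 m.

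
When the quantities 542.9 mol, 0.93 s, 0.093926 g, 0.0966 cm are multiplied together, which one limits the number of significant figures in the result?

542.9 mol → 4 s.f.; 0.93 s → 2 s.f.; 0.093926 g → 5 s.f.; 0.0966 cm → 3 s.f.
The fewest is 2 significant figures, from 0.93 s.

0.93 s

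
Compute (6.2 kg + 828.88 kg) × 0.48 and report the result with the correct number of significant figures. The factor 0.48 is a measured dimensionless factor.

4.0 × 10² kg

6.2 kg + 828.88 kg = 835.08 kg; the sum is limited to 1 decimal place (4 s.f.).
Carrying full precision, 835.08 × 0.48 = 400.8384 kg; 0.48 has 2 s.f., so the result keeps min(4, 2) = 2 s.f.
Rounded to 2 significant figures: 4.0 × 10² kg.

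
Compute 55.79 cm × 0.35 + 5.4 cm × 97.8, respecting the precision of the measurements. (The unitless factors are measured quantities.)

55.79 × 0.35 = 19.5265 → 20. cm (2 s.f., last digit at the 10^0 place).
5.4 × 97.8 = 528.12 → 5.3 × 10² cm (2 s.f., last digit at the 10^1 place).
Sum: 547.6465 cm; keep the coarser place, 10^1.
Result: 5.5 × 10² cm.

5.5 × 10² cm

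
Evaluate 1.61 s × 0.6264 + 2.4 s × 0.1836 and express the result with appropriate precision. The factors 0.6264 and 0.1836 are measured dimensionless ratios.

1.61 × 0.6264 = 1.008504 → 1.01 s (3 s.f., last digit at the 10^-2 place).
2.4 × 0.1836 = 0.44064 → 0.44 s (2 s.f., last digit at the 10^-2 place).
Sum: 1.449144 s; keep the coarser place, 10^-2.
Result: 1.45 s.

1.45 s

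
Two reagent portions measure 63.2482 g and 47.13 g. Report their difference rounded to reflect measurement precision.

63.2482 g − 47.13 g = 16.1182 g.
Addition/subtraction keeps the fewest decimal places: 63.2482 → 4 decimal places, 47.13 → 2 decimal places; limit is 2.
Rounded to 2 decimal places: 16.12 g.

16.12 g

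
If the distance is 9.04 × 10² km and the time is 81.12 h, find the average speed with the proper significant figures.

average speed = 9.04 × 10² km ÷ 81.12 h = 11.1439842209… km/h.
9.04 × 10² has 3 significant figures; 81.12 has 4.
Division/multiplication keeps the fewest: 3 significant figures.
Rounded: 11.1 km/h.

11.1 km/h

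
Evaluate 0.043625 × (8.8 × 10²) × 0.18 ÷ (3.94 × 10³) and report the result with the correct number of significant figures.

0.043625 × (8.8 × 10²) × 0.18 ÷ (3.94 × 10³) = 0.00175385786802…
Multiplication/division keeps the fewest significant figures: 0.043625 → 5 s.f., 8.8 × 10² → 2 s.f., 0.18 → 2 s.f., 3.94 × 10³ → 3 s.f.; limit is 2.
Rounded to 2 significant figures: 0.0018.

0.0018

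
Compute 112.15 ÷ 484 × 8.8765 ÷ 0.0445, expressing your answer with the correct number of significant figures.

112.15 ÷ 484 × 8.8765 ÷ 0.0445 = 46.2206089238…
Multiplication/division keeps the fewest significant figures: 112.15 → 5 s.f., 484 → 3 s.f., 8.8765 → 5 s.f., 0.0445 → 3 s.f.; limit is 3.
Rounded to 3 significant figures: 46.2.

46.2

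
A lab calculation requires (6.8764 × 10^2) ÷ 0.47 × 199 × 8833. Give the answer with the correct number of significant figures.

(6.8764 × 10^2) ÷ 0.47 × 199 × 8833 = 2.57172531889 × 10^9…
Multiplication/division keeps the fewest significant figures: 6.8764 × 10^2 → 5 s.f., 0.47 → 2 s.f., 199 → 3 s.f., 8833 → 4 s.f.; limit is 2.
Rounded to 2 significant figures: 2.6 × 10^9.

2.6 × 10^9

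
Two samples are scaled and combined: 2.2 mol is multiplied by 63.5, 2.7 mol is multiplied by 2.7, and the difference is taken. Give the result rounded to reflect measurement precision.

1.3 × 10^2 mol

2.2 × 63.5 = 139.7 → 1.4 × 10^2 mol (2 s.f., last digit at the 10^1 place).
2.7 × 2.7 = 7.29 → 7.3 mol (2 s.f., last digit at the 10^-1 place).
Difference: 132.41 mol; keep the coarser place, 10^1.
Result: 1.3 × 10^2 mol.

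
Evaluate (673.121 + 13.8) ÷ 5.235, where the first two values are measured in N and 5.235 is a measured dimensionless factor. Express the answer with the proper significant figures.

131.2 N

673.121 N + 13.8 N = 686.921 N; the sum is limited to 1 decimal place (4 s.f.).
Carrying full precision, 686.921 ÷ 5.235 = 131.217000955… N; 5.235 has 4 s.f., so the result keeps min(4, 4) = 4 s.f.
Rounded to 4 significant figures: 131.2 N.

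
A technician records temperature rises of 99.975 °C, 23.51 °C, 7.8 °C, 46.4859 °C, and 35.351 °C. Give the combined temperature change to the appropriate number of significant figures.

213.1 °C

99.975 °C + 23.51 °C + 7.8 °C + 46.4859 °C + 35.351 °C = 213.1219 °C.
Addition/subtraction keeps the fewest decimal places: 99.975 → 3 decimal places, 23.51 → 2 decimal places, 7.8 → 1 decimal place, 46.4859 → 4 decimal places, 35.351 → 3 decimal places; limit is 1.
Rounded to 1 decimal place: 213.1 °C.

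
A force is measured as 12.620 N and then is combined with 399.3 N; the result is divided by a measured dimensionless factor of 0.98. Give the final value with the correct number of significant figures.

12.620 N + 399.3 N = 411.920 N; the sum is limited to 1 decimal place (4 s.f.).
Carrying full precision, 411.920 ÷ 0.98 = 420.326530612… N; 0.98 has 2 s.f., so the result keeps min(4, 2) = 2 s.f.
Rounded to 2 significant figures: 4.2 × 10² N.

4.2 × 10² N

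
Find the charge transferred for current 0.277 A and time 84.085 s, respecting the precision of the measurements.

charge transferred = 0.277 A × 84.085 s = 23.291545 C.
0.277 has 3 significant figures; 84.085 has 5.
Division/multiplication keeps the fewest: 3 significant figures.
Rounded: 23.3 C.

23.3 C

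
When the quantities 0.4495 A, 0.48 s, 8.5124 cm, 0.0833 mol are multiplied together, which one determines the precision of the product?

0.4495 A → 4 s.f.; 0.48 s → 2 s.f.; 8.5124 cm → 5 s.f.; 0.0833 mol → 3 s.f.
The fewest is 2 significant figures, from 0.48 s.

0.48 s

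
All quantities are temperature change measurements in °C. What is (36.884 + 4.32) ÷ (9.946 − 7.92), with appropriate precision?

20.3

36.884 + 4.32 = 41.204, limited to 2 d.p. → 4 s.f.; 9.946 − 7.92 = 2.026, limited to 2 d.p. → 3 s.f.
Carrying full precision, 41.204 ÷ 2.026 = 20.3376110563…; keep min(4, 3) = 3 s.f.
Rounded to 3 significant figures: 20.3.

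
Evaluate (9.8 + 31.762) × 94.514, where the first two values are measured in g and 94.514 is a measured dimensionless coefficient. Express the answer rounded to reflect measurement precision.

9.8 g + 31.762 g = 41.562 g; the sum is limited to 1 decimal place (3 s.f.).
Carrying full precision, 41.562 × 94.514 = 3928.190868 g; 94.514 has 5 s.f., so the result keeps min(3, 5) = 3 s.f.
Rounded to 3 significant figures: 3.93 × 10^3 g.

3.93 × 10^3 g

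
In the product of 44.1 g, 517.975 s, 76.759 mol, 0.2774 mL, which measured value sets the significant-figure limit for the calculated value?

44.1 g

44.1 g → 3 s.f.; 517.975 s → 6 s.f.; 76.759 mol → 5 s.f.; 0.2774 mL → 4 s.f.
The fewest is 3 significant figures, from 44.1 g.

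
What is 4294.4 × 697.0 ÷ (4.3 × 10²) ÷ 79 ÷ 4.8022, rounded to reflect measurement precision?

4294.4 × 697.0 ÷ (4.3 × 10²) ÷ 79 ÷ 4.8022 = 18.3484541913…
Multiplication/division keeps the fewest significant figures: 4294.4 → 5 s.f., 697.0 → 4 s.f., 4.3 × 10² → 2 s.f., 79 → 2 s.f., 4.8022 → 5 s.f.; limit is 2.
Rounded to 2 significant figures: 18.

18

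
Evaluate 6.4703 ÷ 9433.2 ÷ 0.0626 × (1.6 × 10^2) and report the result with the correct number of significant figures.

1.8

6.4703 ÷ 9433.2 ÷ 0.0626 × (1.6 × 10^2) = 1.75311749854…
Multiplication/division keeps the fewest significant figures: 6.4703 → 5 s.f., 9433.2 → 5 s.f., 0.0626 → 3 s.f., 1.6 × 10^2 → 2 s.f.; limit is 2.
Rounded to 2 significant figures: 1.8.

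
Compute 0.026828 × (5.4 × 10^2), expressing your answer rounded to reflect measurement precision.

14

0.026828 × (5.4 × 10^2) = 14.48712
Multiplication/division keeps the fewest significant figures: 0.026828 → 5 s.f., 5.4 × 10^2 → 2 s.f.; limit is 2.
Rounded to 2 significant figures: 14.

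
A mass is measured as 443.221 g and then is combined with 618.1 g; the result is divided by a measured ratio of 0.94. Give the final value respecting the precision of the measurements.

1.1 × 10^3 g

443.221 g + 618.1 g = 1061.321 g; the sum is limited to 1 decimal place (5 s.f.).
Carrying full precision, 1061.321 ÷ 0.94 = 1129.06489362… g; 0.94 has 2 s.f., so the result keeps min(5, 2) = 2 s.f.
Rounded to 2 significant figures: 1.1 × 10^3 g.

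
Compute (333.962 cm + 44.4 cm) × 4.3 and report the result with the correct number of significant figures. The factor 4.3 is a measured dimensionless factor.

1.6 × 10^3 cm

333.962 cm + 44.4 cm = 378.362 cm; the sum is limited to 1 decimal place (4 s.f.).
Carrying full precision, 378.362 × 4.3 = 1626.9566 cm; 4.3 has 2 s.f., so the result keeps min(4, 2) = 2 s.f.
Rounded to 2 significant figures: 1.6 × 10^3 cm.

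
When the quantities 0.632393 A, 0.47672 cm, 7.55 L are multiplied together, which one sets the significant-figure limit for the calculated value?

0.632393 A → 6 s.f.; 0.47672 cm → 5 s.f.; 7.55 L → 3 s.f.
The fewest is 3 significant figures, from 7.55 L.

7.55 L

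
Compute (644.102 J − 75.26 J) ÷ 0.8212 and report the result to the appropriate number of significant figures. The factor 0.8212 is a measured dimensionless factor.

644.102 J − 75.26 J = 568.842 J; the difference is limited to 2 decimal places (5 s.f.).
Carrying full precision, 568.842 ÷ 0.8212 = 692.696054554… J; 0.8212 has 4 s.f., so the result keeps min(5, 4) = 4 s.f.
Rounded to 4 significant figures: 692.7 J.

692.7 J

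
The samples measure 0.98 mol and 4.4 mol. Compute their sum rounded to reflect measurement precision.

5.4 mol

0.98 mol + 4.4 mol = 5.38 mol.
Addition/subtraction keeps the fewest decimal places: 0.98 → 2 decimal places, 4.4 → 1 decimal place; limit is 1.
Rounded to 1 decimal place: 5.4 mol.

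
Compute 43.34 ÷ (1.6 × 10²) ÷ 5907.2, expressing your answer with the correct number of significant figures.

4.6 × 10⁻⁵

43.34 ÷ (1.6 × 10²) ÷ 5907.2 = 0.000045855058234…
Multiplication/division keeps the fewest significant figures: 43.34 → 4 s.f., 1.6 × 10² → 2 s.f., 5907.2 → 5 s.f.; limit is 2.
Rounded to 2 significant figures: 4.6 × 10⁻⁵.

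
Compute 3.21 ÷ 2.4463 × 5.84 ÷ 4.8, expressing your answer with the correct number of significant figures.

3.21 ÷ 2.4463 × 5.84 ÷ 4.8 = 1.59649266239…
Multiplication/division keeps the fewest significant figures: 3.21 → 3 s.f., 2.4463 → 5 s.f., 5.84 → 3 s.f., 4.8 → 2 s.f.; limit is 2.
Rounded to 2 significant figures: 1.6.

1.6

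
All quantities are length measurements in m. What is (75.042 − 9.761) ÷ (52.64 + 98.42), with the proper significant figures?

75.042 − 9.761 = 65.281, limited to 3 d.p. → 5 s.f.; 52.64 + 98.42 = 151.06, limited to 2 d.p. → 5 s.f.
Carrying full precision, 65.281 ÷ 151.06 = 0.432152786972…; keep min(5, 5) = 5 s.f.
Rounded to 5 significant figures: 0.43215.

0.43215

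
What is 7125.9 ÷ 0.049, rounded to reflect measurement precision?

7125.9 ÷ 0.049 = 145426.530612…
Multiplication/division keeps the fewest significant figures: 7125.9 → 5 s.f., 0.049 → 2 s.f.; limit is 2.
Rounded to 2 significant figures: 1.5 × 10^5.

1.5 × 10^5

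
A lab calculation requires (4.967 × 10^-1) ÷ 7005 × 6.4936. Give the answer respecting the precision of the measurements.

(4.967 × 10^-1) ÷ 7005 × 6.4936 = 0.000460438418273…
Multiplication/division keeps the fewest significant figures: 4.967 × 10^-1 → 4 s.f., 7005 → 4 s.f., 6.4936 → 5 s.f.; limit is 4.
Rounded to 4 significant figures: 4.604 × 10^-4.

4.604 × 10^-4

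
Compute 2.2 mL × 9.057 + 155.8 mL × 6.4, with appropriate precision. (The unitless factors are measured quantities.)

2.2 × 9.057 = 19.9254 → 2.0 × 10¹ mL (2 s.f., last digit at the 10^0 place).
155.8 × 6.4 = 997.12 → 1.0 × 10³ mL (2 s.f., last digit at the 10^2 place).
Sum: 1017.0454 mL; keep the coarser place, 10^2.
Result: 1.0 × 10³ mL.

1.0 × 10³ mL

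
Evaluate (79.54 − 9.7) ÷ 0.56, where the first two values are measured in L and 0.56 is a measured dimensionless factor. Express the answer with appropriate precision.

1.2 × 10^2 L

79.54 L − 9.7 L = 69.84 L; the difference is limited to 1 decimal place (3 s.f.).
Carrying full precision, 69.84 ÷ 0.56 = 124.714285714… L; 0.56 has 2 s.f., so the result keeps min(3, 2) = 2 s.f.
Rounded to 2 significant figures: 1.2 × 10^2 L.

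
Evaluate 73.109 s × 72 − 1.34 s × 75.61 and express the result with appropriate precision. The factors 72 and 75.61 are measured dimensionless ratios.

73.109 × 72 = 5263.848 → 5.3 × 10^3 s (2 s.f., last digit at the 10^2 place).
1.34 × 75.61 = 101.3174 → 1.01 × 10^2 s (3 s.f., last digit at the 10^0 place).
Difference: 5162.5306 s; keep the coarser place, 10^2.
Result: 5.2 × 10^3 s.

5.2 × 10^3 s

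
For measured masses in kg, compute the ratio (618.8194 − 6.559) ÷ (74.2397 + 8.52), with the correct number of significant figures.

7.398

618.8194 − 6.559 = 612.2604, limited to 3 d.p. → 6 s.f.; 74.2397 + 8.52 = 82.7597, limited to 2 d.p. → 4 s.f.
Carrying full precision, 612.2604 ÷ 82.7597 = 7.3980500171…; keep min(6, 4) = 4 s.f.
Rounded to 4 significant figures: 7.398.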